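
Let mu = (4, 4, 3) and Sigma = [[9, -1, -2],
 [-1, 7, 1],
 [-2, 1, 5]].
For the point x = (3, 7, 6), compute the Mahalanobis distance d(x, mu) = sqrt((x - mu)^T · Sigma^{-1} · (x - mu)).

Step 1 — centre the observation: (x - mu) = (-1, 3, 3).

Step 2 — invert Sigma (cofactor / det for 3×3, or solve directly):
  Sigma^{-1} = [[0.1227, 0.0108, 0.0469],
 [0.0108, 0.148, -0.0253],
 [0.0469, -0.0253, 0.2238]].

Step 3 — form the quadratic (x - mu)^T · Sigma^{-1} · (x - mu):
  Sigma^{-1} · (x - mu) = (0.0505, 0.3574, 0.5487).
  (x - mu)^T · [Sigma^{-1} · (x - mu)] = (-1)·(0.0505) + (3)·(0.3574) + (3)·(0.5487) = 2.6679.

Step 4 — take square root: d = √(2.6679) ≈ 1.6334.

d(x, mu) = √(2.6679) ≈ 1.6334


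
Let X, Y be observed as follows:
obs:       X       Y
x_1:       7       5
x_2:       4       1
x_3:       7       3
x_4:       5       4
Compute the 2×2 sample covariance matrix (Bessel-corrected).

Step 1 — column means:
  mean(X) = (7 + 4 + 7 + 5) / 4 = 23/4 = 5.75
  mean(Y) = (5 + 1 + 3 + 4) / 4 = 13/4 = 3.25

Step 2 — sample covariance S[i,j] = (1/(n-1)) · Σ_k (x_{k,i} - mean_i) · (x_{k,j} - mean_j), with n-1 = 3.
  S[X,X] = ((1.25)·(1.25) + (-1.75)·(-1.75) + (1.25)·(1.25) + (-0.75)·(-0.75)) / 3 = 6.75/3 = 2.25
  S[X,Y] = ((1.25)·(1.75) + (-1.75)·(-2.25) + (1.25)·(-0.25) + (-0.75)·(0.75)) / 3 = 5.25/3 = 1.75
  S[Y,Y] = ((1.75)·(1.75) + (-2.25)·(-2.25) + (-0.25)·(-0.25) + (0.75)·(0.75)) / 3 = 8.75/3 = 2.9167

S is symmetric (S[j,i] = S[i,j]). Assembling:

S = [[2.25, 1.75],
 [1.75, 2.9167]]


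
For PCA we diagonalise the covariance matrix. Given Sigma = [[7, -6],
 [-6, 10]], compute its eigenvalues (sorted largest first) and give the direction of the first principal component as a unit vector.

Step 1 — characteristic polynomial of 2×2 Sigma:
  det(Sigma - λI) = λ² - trace · λ + det = 0.
  trace = 7 + 10 = 17, det = 7·10 - (-6)² = 34.
Step 2 — discriminant:
  Δ = trace² - 4·det = 289 - 136 = 153.
Step 3 — eigenvalues:
  λ = (trace ± √Δ)/2 = (17 ± 12.3693)/2,
  λ_1 = 14.6847,  λ_2 = 2.3153.

Step 4 — unit eigenvector for λ_1: solve (Sigma - λ_1 I)v = 0. First row:
  (7 - 14.6847)·v_x + (-6)·v_y = 0, i.e. (-7.6847)·v_x + (-6)·v_y = 0,
  so v ∝ (b, λ_1 - a) = (-6, 7.6847); multiply by -1 so the first entry is positive: u = (6, -7.6847).
  ||u|| = √((6)² + (-7.6847)²) = √(95.054) ≈ 9.7496,
  v_1 = u/||u|| ≈ (0.6154, -0.7882) (||v_1|| = 1).

λ_1 = 14.6847,  λ_2 = 2.3153;  v_1 ≈ (0.6154, -0.7882)


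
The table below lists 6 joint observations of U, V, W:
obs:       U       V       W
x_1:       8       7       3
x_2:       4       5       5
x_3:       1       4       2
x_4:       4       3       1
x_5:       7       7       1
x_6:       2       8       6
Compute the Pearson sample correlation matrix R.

Step 1 — column means:
  mean(U) = (8 + 4 + 1 + 4 + 7 + 2) / 6 = 26/6 = 4.3333
  mean(V) = (7 + 5 + 4 + 3 + 7 + 8) / 6 = 34/6 = 5.6667
  mean(W) = (3 + 5 + 2 + 1 + 1 + 6) / 6 = 18/6 = 3

Step 2 — sample variances and covariances s[i,j] = (1/(n-1)) · Σ_k (x_{k,i} - mean_i) · (x_{k,j} - mean_j), with n-1 = 5:
  s[U,U] = ((3.6667)·(3.6667) + (-0.3333)·(-0.3333) + (-3.3333)·(-3.3333) + (-0.3333)·(-0.3333) + (2.6667)·(2.6667) + (-2.3333)·(-2.3333)) / 5 = 37.3333/5 = 7.4667
  s[U,V] = ((3.6667)·(1.3333) + (-0.3333)·(-0.6667) + (-3.3333)·(-1.6667) + (-0.3333)·(-2.6667) + (2.6667)·(1.3333) + (-2.3333)·(2.3333)) / 5 = 9.6667/5 = 1.9333
  s[U,W] = ((3.6667)·(0) + (-0.3333)·(2) + (-3.3333)·(-1) + (-0.3333)·(-2) + (2.6667)·(-2) + (-2.3333)·(3)) / 5 = -9/5 = -1.8
  s[V,V] = ((1.3333)·(1.3333) + (-0.6667)·(-0.6667) + (-1.6667)·(-1.6667) + (-2.6667)·(-2.6667) + (1.3333)·(1.3333) + (2.3333)·(2.3333)) / 5 = 19.3333/5 = 3.8667
  s[V,W] = ((1.3333)·(0) + (-0.6667)·(2) + (-1.6667)·(-1) + (-2.6667)·(-2) + (1.3333)·(-2) + (2.3333)·(3)) / 5 = 10/5 = 2
  s[W,W] = ((0)·(0) + (2)·(2) + (-1)·(-1) + (-2)·(-2) + (-2)·(-2) + (3)·(3)) / 5 = 22/5 = 4.4
  Sample standard deviations s_i = √(s[i,i]):
  s(U) = √(7.4667) = 2.7325
  s(V) = √(3.8667) = 1.9664
  s(W) = √(4.4) = 2.0976

Step 3 — r_{ij} = s_{ij} / (s_i · s_j):
  r[U,U] = 1 (diagonal).
  r[U,V] = 1.9333 / (2.7325 · 1.9664) = 1.9333 / 5.3732 = 0.3598
  r[U,W] = -1.8 / (2.7325 · 2.0976) = -1.8 / 5.7318 = -0.314
  r[V,V] = 1 (diagonal).
  r[V,W] = 2 / (1.9664 · 2.0976) = 2 / 4.1247 = 0.4849
  r[W,W] = 1 (diagonal).

R is symmetric with unit diagonal. Assembling:

R = [[1, 0.3598, -0.314],
 [0.3598, 1, 0.4849],
 [-0.314, 0.4849, 1]]


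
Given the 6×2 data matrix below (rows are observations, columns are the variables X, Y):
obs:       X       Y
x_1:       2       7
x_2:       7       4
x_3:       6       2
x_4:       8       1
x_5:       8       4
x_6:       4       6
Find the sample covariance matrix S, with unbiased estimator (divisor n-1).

Step 1 — column means:
  mean(X) = (2 + 7 + 6 + 8 + 8 + 4) / 6 = 35/6 = 5.8333
  mean(Y) = (7 + 4 + 2 + 1 + 4 + 6) / 6 = 24/6 = 4

Step 2 — sample covariance S[i,j] = (1/(n-1)) · Σ_k (x_{k,i} - mean_i) · (x_{k,j} - mean_j), with n-1 = 5.
  S[X,X] = ((-3.8333)·(-3.8333) + (1.1667)·(1.1667) + (0.1667)·(0.1667) + (2.1667)·(2.1667) + (2.1667)·(2.1667) + (-1.8333)·(-1.8333)) / 5 = 28.8333/5 = 5.7667
  S[X,Y] = ((-3.8333)·(3) + (1.1667)·(0) + (0.1667)·(-2) + (2.1667)·(-3) + (2.1667)·(0) + (-1.8333)·(2)) / 5 = -22/5 = -4.4
  S[Y,Y] = ((3)·(3) + (0)·(0) + (-2)·(-2) + (-3)·(-3) + (0)·(0) + (2)·(2)) / 5 = 26/5 = 5.2

S is symmetric (S[j,i] = S[i,j]). Assembling:

S = [[5.7667, -4.4],
 [-4.4, 5.2]]


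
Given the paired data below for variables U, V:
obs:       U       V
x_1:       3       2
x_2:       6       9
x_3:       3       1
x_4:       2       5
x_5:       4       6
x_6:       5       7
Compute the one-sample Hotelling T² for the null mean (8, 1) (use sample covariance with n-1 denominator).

Step 1 — sample mean vector:
  mean(U) = (3 + 6 + 3 + 2 + 4 + 5) / 6 = 23/6 = 3.8333
  mean(V) = (2 + 9 + 1 + 5 + 6 + 7) / 6 = 30/6 = 5
  x̄ = (3.8333, 5),  deviation x̄ - mu_0 = (3.8333, 5) - (8, 1) = (-4.1667, 4).

Step 2 — sample covariance matrix, S[i,j] = (1/(n-1)) · Σ_k (x_{k,i} - mean_i) · (x_{k,j} - mean_j), divisor n-1 = 5:
  S[U,U] = ((-0.8333)·(-0.8333) + (2.1667)·(2.1667) + (-0.8333)·(-0.8333) + (-1.8333)·(-1.8333) + (0.1667)·(0.1667) + (1.1667)·(1.1667)) / 5 = 10.8333/5 = 2.1667
  S[U,V] = ((-0.8333)·(-3) + (2.1667)·(4) + (-0.8333)·(-4) + (-1.8333)·(0) + (0.1667)·(1) + (1.1667)·(2)) / 5 = 17/5 = 3.4
  S[V,V] = ((-3)·(-3) + (4)·(4) + (-4)·(-4) + (0)·(0) + (1)·(1) + (2)·(2)) / 5 = 46/5 = 9.2
  S = [[2.1667, 3.4],
 [3.4, 9.2]].

Step 3 — invert S. det(S) = 2.1667·9.2 - (3.4)² = 8.3733.
  S^{-1} = (1/det) · [[d, -b], [-b, a]] = [[1.0987, -0.4061],
 [-0.4061, 0.2588]].

Step 4 — quadratic form (x̄ - mu_0)^T · S^{-1} · (x̄ - mu_0):
  S^{-1} · (x̄ - mu_0) = (-6.2022, 2.7269),
  (x̄ - mu_0)^T · [...] = (-4.1667)·(-6.2022) + (4)·(2.7269) = 36.7503.

Step 5 — scale by n: T² = 6 · 36.7503 = 220.5016.

T² ≈ 220.5016


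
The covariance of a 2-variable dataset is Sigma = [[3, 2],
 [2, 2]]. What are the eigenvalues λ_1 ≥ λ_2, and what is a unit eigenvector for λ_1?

Step 1 — characteristic polynomial of 2×2 Sigma:
  det(Sigma - λI) = λ² - trace · λ + det = 0.
  trace = 3 + 2 = 5, det = 3·2 - (2)² = 2.
Step 2 — discriminant:
  Δ = trace² - 4·det = 25 - 8 = 17.
Step 3 — eigenvalues:
  λ = (trace ± √Δ)/2 = (5 ± 4.1231)/2,
  λ_1 = 4.5616,  λ_2 = 0.4384.

Step 4 — unit eigenvector for λ_1: solve (Sigma - λ_1 I)v = 0. First row:
  (3 - 4.5616)·v_x + (2)·v_y = 0, i.e. (-1.5616)·v_x + (2)·v_y = 0,
  so v ∝ (b, λ_1 - a) = (2, 1.5616) = u.
  ||u|| = √((2)² + (1.5616)²) = √(6.4384) ≈ 2.5374,
  v_1 = u/||u|| ≈ (0.7882, 0.6154) (||v_1|| = 1).

λ_1 = 4.5616,  λ_2 = 0.4384;  v_1 ≈ (0.7882, 0.6154)


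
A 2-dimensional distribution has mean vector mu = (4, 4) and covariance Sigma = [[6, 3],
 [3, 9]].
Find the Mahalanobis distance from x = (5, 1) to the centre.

Step 1 — centre the observation: (x - mu) = (1, -3).

Step 2 — invert Sigma. det(Sigma) = 6·9 - (3)² = 45.
  Sigma^{-1} = (1/det) · [[d, -b], [-b, a]] = [[0.2, -0.0667],
 [-0.0667, 0.1333]].

Step 3 — form the quadratic (x - mu)^T · Sigma^{-1} · (x - mu):
  Sigma^{-1} · (x - mu) = (0.4, -0.4667).
  (x - mu)^T · [Sigma^{-1} · (x - mu)] = (1)·(0.4) + (-3)·(-0.4667) = 1.8.

Step 4 — take square root: d = √(1.8) ≈ 1.3416.

d(x, mu) = √(1.8) ≈ 1.3416


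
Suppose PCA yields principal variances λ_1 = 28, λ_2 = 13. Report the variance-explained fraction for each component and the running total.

Step 1 — total variance = trace(Sigma) = Σ λ_i = 28 + 13 = 41.

Step 2 — fraction explained by component i = λ_i / Σ λ:
  PC1: 28/41 = 0.6829
  PC2: 13/41 = 0.3171

Step 3 — cumulative fraction after k components = (λ_1 + ... + λ_k) / Σ λ:
  k = 1: 28/41 = 0.6829
  k = 2: (28 + 13)/41 = 41/41 = 1

Summary (fraction, with percent):

explained: PC1 0.6829 (68.29%), PC2 0.3171 (31.71%);  cumulative: 0.6829, 1


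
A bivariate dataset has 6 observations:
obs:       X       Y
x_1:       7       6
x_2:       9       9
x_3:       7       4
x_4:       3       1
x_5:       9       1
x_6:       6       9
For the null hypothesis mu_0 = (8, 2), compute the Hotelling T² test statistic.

Step 1 — sample mean vector:
  mean(X) = (7 + 9 + 7 + 3 + 9 + 6) / 6 = 41/6 = 6.8333
  mean(Y) = (6 + 9 + 4 + 1 + 1 + 9) / 6 = 30/6 = 5
  x̄ = (6.8333, 5),  deviation x̄ - mu_0 = (6.8333, 5) - (8, 2) = (-1.1667, 3).

Step 2 — sample covariance matrix, S[i,j] = (1/(n-1)) · Σ_k (x_{k,i} - mean_i) · (x_{k,j} - mean_j), divisor n-1 = 5:
  S[X,X] = ((0.1667)·(0.1667) + (2.1667)·(2.1667) + (0.1667)·(0.1667) + (-3.8333)·(-3.8333) + (2.1667)·(2.1667) + (-0.8333)·(-0.8333)) / 5 = 24.8333/5 = 4.9667
  S[X,Y] = ((0.1667)·(1) + (2.1667)·(4) + (0.1667)·(-1) + (-3.8333)·(-4) + (2.1667)·(-4) + (-0.8333)·(4)) / 5 = 12/5 = 2.4
  S[Y,Y] = ((1)·(1) + (4)·(4) + (-1)·(-1) + (-4)·(-4) + (-4)·(-4) + (4)·(4)) / 5 = 66/5 = 13.2
  S = [[4.9667, 2.4],
 [2.4, 13.2]].

Step 3 — invert S. det(S) = 4.9667·13.2 - (2.4)² = 59.8.
  S^{-1} = (1/det) · [[d, -b], [-b, a]] = [[0.2207, -0.0401],
 [-0.0401, 0.0831]].

Step 4 — quadratic form (x̄ - mu_0)^T · S^{-1} · (x̄ - mu_0):
  S^{-1} · (x̄ - mu_0) = (-0.3779, 0.296),
  (x̄ - mu_0)^T · [...] = (-1.1667)·(-0.3779) + (3)·(0.296) = 1.3289.

Step 5 — scale by n: T² = 6 · 1.3289 = 7.9732.

T² ≈ 7.9732


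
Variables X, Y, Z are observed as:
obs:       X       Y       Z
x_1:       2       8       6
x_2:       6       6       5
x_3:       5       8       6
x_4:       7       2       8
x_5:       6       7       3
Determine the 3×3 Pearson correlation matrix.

Step 1 — column means:
  mean(X) = (2 + 6 + 5 + 7 + 6) / 5 = 26/5 = 5.2
  mean(Y) = (8 + 6 + 8 + 2 + 7) / 5 = 31/5 = 6.2
  mean(Z) = (6 + 5 + 6 + 8 + 3) / 5 = 28/5 = 5.6

Step 2 — sample variances and covariances s[i,j] = (1/(n-1)) · Σ_k (x_{k,i} - mean_i) · (x_{k,j} - mean_j), with n-1 = 4:
  s[X,X] = ((-3.2)·(-3.2) + (0.8)·(0.8) + (-0.2)·(-0.2) + (1.8)·(1.8) + (0.8)·(0.8)) / 4 = 14.8/4 = 3.7
  s[X,Y] = ((-3.2)·(1.8) + (0.8)·(-0.2) + (-0.2)·(1.8) + (1.8)·(-4.2) + (0.8)·(0.8)) / 4 = -13.2/4 = -3.3
  s[X,Z] = ((-3.2)·(0.4) + (0.8)·(-0.6) + (-0.2)·(0.4) + (1.8)·(2.4) + (0.8)·(-2.6)) / 4 = 0.4/4 = 0.1
  s[Y,Y] = ((1.8)·(1.8) + (-0.2)·(-0.2) + (1.8)·(1.8) + (-4.2)·(-4.2) + (0.8)·(0.8)) / 4 = 24.8/4 = 6.2
  s[Y,Z] = ((1.8)·(0.4) + (-0.2)·(-0.6) + (1.8)·(0.4) + (-4.2)·(2.4) + (0.8)·(-2.6)) / 4 = -10.6/4 = -2.65
  s[Z,Z] = ((0.4)·(0.4) + (-0.6)·(-0.6) + (0.4)·(0.4) + (2.4)·(2.4) + (-2.6)·(-2.6)) / 4 = 13.2/4 = 3.3
  Sample standard deviations s_i = √(s[i,i]):
  s(X) = √(3.7) = 1.9235
  s(Y) = √(6.2) = 2.49
  s(Z) = √(3.3) = 1.8166

Step 3 — r_{ij} = s_{ij} / (s_i · s_j):
  r[X,X] = 1 (diagonal).
  r[X,Y] = -3.3 / (1.9235 · 2.49) = -3.3 / 4.7896 = -0.689
  r[X,Z] = 0.1 / (1.9235 · 1.8166) = 0.1 / 3.4943 = 0.0286
  r[Y,Y] = 1 (diagonal).
  r[Y,Z] = -2.65 / (2.49 · 1.8166) = -2.65 / 4.5233 = -0.5859
  r[Z,Z] = 1 (diagonal).

R is symmetric with unit diagonal. Assembling:

R = [[1, -0.689, 0.0286],
 [-0.689, 1, -0.5859],
 [0.0286, -0.5859, 1]]


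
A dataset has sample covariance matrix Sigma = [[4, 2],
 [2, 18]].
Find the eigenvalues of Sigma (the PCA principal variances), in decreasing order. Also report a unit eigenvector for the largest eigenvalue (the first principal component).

Step 1 — characteristic polynomial of 2×2 Sigma:
  det(Sigma - λI) = λ² - trace · λ + det = 0.
  trace = 4 + 18 = 22, det = 4·18 - (2)² = 68.
Step 2 — discriminant:
  Δ = trace² - 4·det = 484 - 272 = 212.
Step 3 — eigenvalues:
  λ = (trace ± √Δ)/2 = (22 ± 14.5602)/2,
  λ_1 = 18.2801,  λ_2 = 3.7199.

Step 4 — unit eigenvector for λ_1: solve (Sigma - λ_1 I)v = 0. First row:
  (4 - 18.2801)·v_x + (2)·v_y = 0, i.e. (-14.2801)·v_x + (2)·v_y = 0,
  so v ∝ (b, λ_1 - a) = (2, 14.2801) = u.
  ||u|| = √((2)² + (14.2801)²) = √(207.9215) ≈ 14.4195,
  v_1 = u/||u|| ≈ (0.1387, 0.9903) (||v_1|| = 1).

λ_1 = 18.2801,  λ_2 = 3.7199;  v_1 ≈ (0.1387, 0.9903)


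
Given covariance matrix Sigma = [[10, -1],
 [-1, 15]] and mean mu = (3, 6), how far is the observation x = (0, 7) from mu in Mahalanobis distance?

Step 1 — centre the observation: (x - mu) = (-3, 1).

Step 2 — invert Sigma. det(Sigma) = 10·15 - (-1)² = 149.
  Sigma^{-1} = (1/det) · [[d, -b], [-b, a]] = [[0.1007, 0.0067],
 [0.0067, 0.0671]].

Step 3 — form the quadratic (x - mu)^T · Sigma^{-1} · (x - mu):
  Sigma^{-1} · (x - mu) = (-0.2953, 0.047).
  (x - mu)^T · [Sigma^{-1} · (x - mu)] = (-3)·(-0.2953) + (1)·(0.047) = 0.9329.

Step 4 — take square root: d = √(0.9329) ≈ 0.9659.

d(x, mu) = √(0.9329) ≈ 0.9659


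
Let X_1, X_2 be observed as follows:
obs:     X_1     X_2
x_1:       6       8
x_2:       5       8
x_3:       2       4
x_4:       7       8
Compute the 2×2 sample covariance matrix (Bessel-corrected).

Step 1 — column means:
  mean(X_1) = (6 + 5 + 2 + 7) / 4 = 20/4 = 5
  mean(X_2) = (8 + 8 + 4 + 8) / 4 = 28/4 = 7

Step 2 — sample covariance S[i,j] = (1/(n-1)) · Σ_k (x_{k,i} - mean_i) · (x_{k,j} - mean_j), with n-1 = 3.
  S[X_1,X_1] = ((1)·(1) + (0)·(0) + (-3)·(-3) + (2)·(2)) / 3 = 14/3 = 4.6667
  S[X_1,X_2] = ((1)·(1) + (0)·(1) + (-3)·(-3) + (2)·(1)) / 3 = 12/3 = 4
  S[X_2,X_2] = ((1)·(1) + (1)·(1) + (-3)·(-3) + (1)·(1)) / 3 = 12/3 = 4

S is symmetric (S[j,i] = S[i,j]). Assembling:

S = [[4.6667, 4],
 [4, 4]]


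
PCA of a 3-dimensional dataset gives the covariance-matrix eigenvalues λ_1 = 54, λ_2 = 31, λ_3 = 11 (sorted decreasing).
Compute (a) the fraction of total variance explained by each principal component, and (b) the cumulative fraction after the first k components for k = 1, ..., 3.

Step 1 — total variance = trace(Sigma) = Σ λ_i = 54 + 31 + 11 = 96.

Step 2 — fraction explained by component i = λ_i / Σ λ:
  PC1: 54/96 = 0.5625
  PC2: 31/96 = 0.3229
  PC3: 11/96 = 0.1146

Step 3 — cumulative fraction after k components = (λ_1 + ... + λ_k) / Σ λ:
  k = 1: 54/96 = 0.5625
  k = 2: (54 + 31)/96 = 85/96 = 0.8854
  k = 3: (54 + 31 + 11)/96 = 96/96 = 1

Summary (fraction, with percent):

explained: PC1 0.5625 (56.25%), PC2 0.3229 (32.29%), PC3 0.1146 (11.46%);  cumulative: 0.5625, 0.8854, 1


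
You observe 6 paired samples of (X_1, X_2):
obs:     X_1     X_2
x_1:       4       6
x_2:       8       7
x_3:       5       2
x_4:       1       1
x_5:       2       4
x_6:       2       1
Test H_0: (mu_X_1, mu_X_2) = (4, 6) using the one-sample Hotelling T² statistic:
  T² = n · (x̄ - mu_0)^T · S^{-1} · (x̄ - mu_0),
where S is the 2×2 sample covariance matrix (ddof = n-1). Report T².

Step 1 — sample mean vector:
  mean(X_1) = (4 + 8 + 5 + 1 + 2 + 2) / 6 = 22/6 = 3.6667
  mean(X_2) = (6 + 7 + 2 + 1 + 4 + 1) / 6 = 21/6 = 3.5
  x̄ = (3.6667, 3.5),  deviation x̄ - mu_0 = (3.6667, 3.5) - (4, 6) = (-0.3333, -2.5).

Step 2 — sample covariance matrix, S[i,j] = (1/(n-1)) · Σ_k (x_{k,i} - mean_i) · (x_{k,j} - mean_j), divisor n-1 = 5:
  S[X_1,X_1] = ((0.3333)·(0.3333) + (4.3333)·(4.3333) + (1.3333)·(1.3333) + (-2.6667)·(-2.6667) + (-1.6667)·(-1.6667) + (-1.6667)·(-1.6667)) / 5 = 33.3333/5 = 6.6667
  S[X_1,X_2] = ((0.3333)·(2.5) + (4.3333)·(3.5) + (1.3333)·(-1.5) + (-2.6667)·(-2.5) + (-1.6667)·(0.5) + (-1.6667)·(-2.5)) / 5 = 24/5 = 4.8
  S[X_2,X_2] = ((2.5)·(2.5) + (3.5)·(3.5) + (-1.5)·(-1.5) + (-2.5)·(-2.5) + (0.5)·(0.5) + (-2.5)·(-2.5)) / 5 = 33.5/5 = 6.7
  S = [[6.6667, 4.8],
 [4.8, 6.7]].

Step 3 — invert S. det(S) = 6.6667·6.7 - (4.8)² = 21.6267.
  S^{-1} = (1/det) · [[d, -b], [-b, a]] = [[0.3098, -0.2219],
 [-0.2219, 0.3083]].

Step 4 — quadratic form (x̄ - mu_0)^T · S^{-1} · (x̄ - mu_0):
  S^{-1} · (x̄ - mu_0) = (0.4516, -0.6967),
  (x̄ - mu_0)^T · [...] = (-0.3333)·(0.4516) + (-2.5)·(-0.6967) = 1.5911.

Step 5 — scale by n: T² = 6 · 1.5911 = 9.5469.

T² ≈ 9.5469


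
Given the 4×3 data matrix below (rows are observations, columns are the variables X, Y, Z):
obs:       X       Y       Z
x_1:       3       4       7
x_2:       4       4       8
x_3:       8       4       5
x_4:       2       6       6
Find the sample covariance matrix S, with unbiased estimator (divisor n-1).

Step 1 — column means:
  mean(X) = (3 + 4 + 8 + 2) / 4 = 17/4 = 4.25
  mean(Y) = (4 + 4 + 4 + 6) / 4 = 18/4 = 4.5
  mean(Z) = (7 + 8 + 5 + 6) / 4 = 26/4 = 6.5

Step 2 — sample covariance S[i,j] = (1/(n-1)) · Σ_k (x_{k,i} - mean_i) · (x_{k,j} - mean_j), with n-1 = 3.
  S[X,X] = ((-1.25)·(-1.25) + (-0.25)·(-0.25) + (3.75)·(3.75) + (-2.25)·(-2.25)) / 3 = 20.75/3 = 6.9167
  S[X,Y] = ((-1.25)·(-0.5) + (-0.25)·(-0.5) + (3.75)·(-0.5) + (-2.25)·(1.5)) / 3 = -4.5/3 = -1.5
  S[X,Z] = ((-1.25)·(0.5) + (-0.25)·(1.5) + (3.75)·(-1.5) + (-2.25)·(-0.5)) / 3 = -5.5/3 = -1.8333
  S[Y,Y] = ((-0.5)·(-0.5) + (-0.5)·(-0.5) + (-0.5)·(-0.5) + (1.5)·(1.5)) / 3 = 3/3 = 1
  S[Y,Z] = ((-0.5)·(0.5) + (-0.5)·(1.5) + (-0.5)·(-1.5) + (1.5)·(-0.5)) / 3 = -1/3 = -0.3333
  S[Z,Z] = ((0.5)·(0.5) + (1.5)·(1.5) + (-1.5)·(-1.5) + (-0.5)·(-0.5)) / 3 = 5/3 = 1.6667

S is symmetric (S[j,i] = S[i,j]). Assembling:

S = [[6.9167, -1.5, -1.8333],
 [-1.5, 1, -0.3333],
 [-1.8333, -0.3333, 1.6667]]


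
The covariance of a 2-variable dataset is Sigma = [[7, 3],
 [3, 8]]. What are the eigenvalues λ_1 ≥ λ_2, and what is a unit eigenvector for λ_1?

Step 1 — characteristic polynomial of 2×2 Sigma:
  det(Sigma - λI) = λ² - trace · λ + det = 0.
  trace = 7 + 8 = 15, det = 7·8 - (3)² = 47.
Step 2 — discriminant:
  Δ = trace² - 4·det = 225 - 188 = 37.
Step 3 — eigenvalues:
  λ = (trace ± √Δ)/2 = (15 ± 6.0828)/2,
  λ_1 = 10.5414,  λ_2 = 4.4586.

Step 4 — unit eigenvector for λ_1: solve (Sigma - λ_1 I)v = 0. First row:
  (7 - 10.5414)·v_x + (3)·v_y = 0, i.e. (-3.5414)·v_x + (3)·v_y = 0,
  so v ∝ (b, λ_1 - a) = (3, 3.5414) = u.
  ||u|| = √((3)² + (3.5414)²) = √(21.5414) ≈ 4.6413,
  v_1 = u/||u|| ≈ (0.6464, 0.763) (||v_1|| = 1).

λ_1 = 10.5414,  λ_2 = 4.4586;  v_1 ≈ (0.6464, 0.763)


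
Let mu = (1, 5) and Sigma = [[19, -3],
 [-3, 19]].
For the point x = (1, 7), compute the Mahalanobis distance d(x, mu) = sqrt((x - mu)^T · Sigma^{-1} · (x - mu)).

Step 1 — centre the observation: (x - mu) = (0, 2).

Step 2 — invert Sigma. det(Sigma) = 19·19 - (-3)² = 352.
  Sigma^{-1} = (1/det) · [[d, -b], [-b, a]] = [[0.054, 0.0085],
 [0.0085, 0.054]].

Step 3 — form the quadratic (x - mu)^T · Sigma^{-1} · (x - mu):
  Sigma^{-1} · (x - mu) = (0.017, 0.108).
  (x - mu)^T · [Sigma^{-1} · (x - mu)] = (0)·(0.017) + (2)·(0.108) = 0.2159.

Step 4 — take square root: d = √(0.2159) ≈ 0.4647.

d(x, mu) = √(0.2159) ≈ 0.4647


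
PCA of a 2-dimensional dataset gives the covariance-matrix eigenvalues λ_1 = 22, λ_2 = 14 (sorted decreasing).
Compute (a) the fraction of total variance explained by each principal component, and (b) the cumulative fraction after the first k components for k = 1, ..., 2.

Step 1 — total variance = trace(Sigma) = Σ λ_i = 22 + 14 = 36.

Step 2 — fraction explained by component i = λ_i / Σ λ:
  PC1: 22/36 = 0.6111
  PC2: 14/36 = 0.3889

Step 3 — cumulative fraction after k components = (λ_1 + ... + λ_k) / Σ λ:
  k = 1: 22/36 = 0.6111
  k = 2: (22 + 14)/36 = 36/36 = 1

Summary (fraction, with percent):

explained: PC1 0.6111 (61.11%), PC2 0.3889 (38.89%);  cumulative: 0.6111, 1


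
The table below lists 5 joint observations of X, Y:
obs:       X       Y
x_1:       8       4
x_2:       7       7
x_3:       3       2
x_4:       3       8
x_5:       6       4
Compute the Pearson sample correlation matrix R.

Step 1 — column means:
  mean(X) = (8 + 7 + 3 + 3 + 6) / 5 = 27/5 = 5.4
  mean(Y) = (4 + 7 + 2 + 8 + 4) / 5 = 25/5 = 5

Step 2 — sample variances and covariances s[i,j] = (1/(n-1)) · Σ_k (x_{k,i} - mean_i) · (x_{k,j} - mean_j), with n-1 = 4:
  s[X,X] = ((2.6)·(2.6) + (1.6)·(1.6) + (-2.4)·(-2.4) + (-2.4)·(-2.4) + (0.6)·(0.6)) / 4 = 21.2/4 = 5.3
  s[X,Y] = ((2.6)·(-1) + (1.6)·(2) + (-2.4)·(-3) + (-2.4)·(3) + (0.6)·(-1)) / 4 = 0/4 = 0
  s[Y,Y] = ((-1)·(-1) + (2)·(2) + (-3)·(-3) + (3)·(3) + (-1)·(-1)) / 4 = 24/4 = 6
  Sample standard deviations s_i = √(s[i,i]):
  s(X) = √(5.3) = 2.3022
  s(Y) = √(6) = 2.4495

Step 3 — r_{ij} = s_{ij} / (s_i · s_j):
  r[X,X] = 1 (diagonal).
  r[X,Y] = 0 / (2.3022 · 2.4495) = 0 / 5.6391 = 0
  r[Y,Y] = 1 (diagonal).

R is symmetric with unit diagonal. Assembling:

R = [[1, 0],
 [0, 1]]


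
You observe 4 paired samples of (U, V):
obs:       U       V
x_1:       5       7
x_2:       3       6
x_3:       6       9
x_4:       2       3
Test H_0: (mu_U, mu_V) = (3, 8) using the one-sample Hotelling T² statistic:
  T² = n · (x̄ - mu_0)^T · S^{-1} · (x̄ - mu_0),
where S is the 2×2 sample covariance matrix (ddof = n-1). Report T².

Step 1 — sample mean vector:
  mean(U) = (5 + 3 + 6 + 2) / 4 = 16/4 = 4
  mean(V) = (7 + 6 + 9 + 3) / 4 = 25/4 = 6.25
  x̄ = (4, 6.25),  deviation x̄ - mu_0 = (4, 6.25) - (3, 8) = (1, -1.75).

Step 2 — sample covariance matrix, S[i,j] = (1/(n-1)) · Σ_k (x_{k,i} - mean_i) · (x_{k,j} - mean_j), divisor n-1 = 3:
  S[U,U] = ((1)·(1) + (-1)·(-1) + (2)·(2) + (-2)·(-2)) / 3 = 10/3 = 3.3333
  S[U,V] = ((1)·(0.75) + (-1)·(-0.25) + (2)·(2.75) + (-2)·(-3.25)) / 3 = 13/3 = 4.3333
  S[V,V] = ((0.75)·(0.75) + (-0.25)·(-0.25) + (2.75)·(2.75) + (-3.25)·(-3.25)) / 3 = 18.75/3 = 6.25
  S = [[3.3333, 4.3333],
 [4.3333, 6.25]].

Step 3 — invert S. det(S) = 3.3333·6.25 - (4.3333)² = 2.0556.
  S^{-1} = (1/det) · [[d, -b], [-b, a]] = [[3.0405, -2.1081],
 [-2.1081, 1.6216]].

Step 4 — quadratic form (x̄ - mu_0)^T · S^{-1} · (x̄ - mu_0):
  S^{-1} · (x̄ - mu_0) = (6.7297, -4.9459),
  (x̄ - mu_0)^T · [...] = (1)·(6.7297) + (-1.75)·(-4.9459) = 15.3851.

Step 5 — scale by n: T² = 4 · 15.3851 = 61.5405.

T² ≈ 61.5405


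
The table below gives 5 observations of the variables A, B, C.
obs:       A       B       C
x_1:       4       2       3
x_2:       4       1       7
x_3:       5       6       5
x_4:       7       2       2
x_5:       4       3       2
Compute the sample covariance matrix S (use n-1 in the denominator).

Step 1 — column means:
  mean(A) = (4 + 4 + 5 + 7 + 4) / 5 = 24/5 = 4.8
  mean(B) = (2 + 1 + 6 + 2 + 3) / 5 = 14/5 = 2.8
  mean(C) = (3 + 7 + 5 + 2 + 2) / 5 = 19/5 = 3.8

Step 2 — sample covariance S[i,j] = (1/(n-1)) · Σ_k (x_{k,i} - mean_i) · (x_{k,j} - mean_j), with n-1 = 4.
  S[A,A] = ((-0.8)·(-0.8) + (-0.8)·(-0.8) + (0.2)·(0.2) + (2.2)·(2.2) + (-0.8)·(-0.8)) / 4 = 6.8/4 = 1.7
  S[A,B] = ((-0.8)·(-0.8) + (-0.8)·(-1.8) + (0.2)·(3.2) + (2.2)·(-0.8) + (-0.8)·(0.2)) / 4 = 0.8/4 = 0.2
  S[A,C] = ((-0.8)·(-0.8) + (-0.8)·(3.2) + (0.2)·(1.2) + (2.2)·(-1.8) + (-0.8)·(-1.8)) / 4 = -4.2/4 = -1.05
  S[B,B] = ((-0.8)·(-0.8) + (-1.8)·(-1.8) + (3.2)·(3.2) + (-0.8)·(-0.8) + (0.2)·(0.2)) / 4 = 14.8/4 = 3.7
  S[B,C] = ((-0.8)·(-0.8) + (-1.8)·(3.2) + (3.2)·(1.2) + (-0.8)·(-1.8) + (0.2)·(-1.8)) / 4 = -0.2/4 = -0.05
  S[C,C] = ((-0.8)·(-0.8) + (3.2)·(3.2) + (1.2)·(1.2) + (-1.8)·(-1.8) + (-1.8)·(-1.8)) / 4 = 18.8/4 = 4.7

S is symmetric (S[j,i] = S[i,j]). Assembling:

S = [[1.7, 0.2, -1.05],
 [0.2, 3.7, -0.05],
 [-1.05, -0.05, 4.7]]


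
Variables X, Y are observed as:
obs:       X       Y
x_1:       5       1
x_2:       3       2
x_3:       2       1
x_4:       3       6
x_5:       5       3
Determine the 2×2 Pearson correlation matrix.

Step 1 — column means:
  mean(X) = (5 + 3 + 2 + 3 + 5) / 5 = 18/5 = 3.6
  mean(Y) = (1 + 2 + 1 + 6 + 3) / 5 = 13/5 = 2.6

Step 2 — sample variances and covariances s[i,j] = (1/(n-1)) · Σ_k (x_{k,i} - mean_i) · (x_{k,j} - mean_j), with n-1 = 4:
  s[X,X] = ((1.4)·(1.4) + (-0.6)·(-0.6) + (-1.6)·(-1.6) + (-0.6)·(-0.6) + (1.4)·(1.4)) / 4 = 7.2/4 = 1.8
  s[X,Y] = ((1.4)·(-1.6) + (-0.6)·(-0.6) + (-1.6)·(-1.6) + (-0.6)·(3.4) + (1.4)·(0.4)) / 4 = -0.8/4 = -0.2
  s[Y,Y] = ((-1.6)·(-1.6) + (-0.6)·(-0.6) + (-1.6)·(-1.6) + (3.4)·(3.4) + (0.4)·(0.4)) / 4 = 17.2/4 = 4.3
  Sample standard deviations s_i = √(s[i,i]):
  s(X) = √(1.8) = 1.3416
  s(Y) = √(4.3) = 2.0736

Step 3 — r_{ij} = s_{ij} / (s_i · s_j):
  r[X,X] = 1 (diagonal).
  r[X,Y] = -0.2 / (1.3416 · 2.0736) = -0.2 / 2.7821 = -0.0719
  r[Y,Y] = 1 (diagonal).

R is symmetric with unit diagonal. Assembling:

R = [[1, -0.0719],
 [-0.0719, 1]]


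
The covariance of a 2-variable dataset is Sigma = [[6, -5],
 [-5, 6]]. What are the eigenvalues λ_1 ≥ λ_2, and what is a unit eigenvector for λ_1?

Step 1 — characteristic polynomial of 2×2 Sigma:
  det(Sigma - λI) = λ² - trace · λ + det = 0.
  trace = 6 + 6 = 12, det = 6·6 - (-5)² = 11.
Step 2 — discriminant:
  Δ = trace² - 4·det = 144 - 44 = 100.
Step 3 — eigenvalues:
  λ = (trace ± √Δ)/2 = (12 ± 10)/2,
  λ_1 = 11,  λ_2 = 1.

Step 4 — unit eigenvector for λ_1: solve (Sigma - λ_1 I)v = 0. First row:
  (6 - 11)·v_x + (-5)·v_y = 0, i.e. (-5)·v_x + (-5)·v_y = 0,
  so v ∝ (b, λ_1 - a) = (-5, 5); multiply by -1 so the first entry is positive: u = (5, -5).
  ||u|| = √((5)² + (-5)²) = √(50) ≈ 7.0711,
  v_1 = u/||u|| ≈ (0.7071, -0.7071) (||v_1|| = 1).

λ_1 = 11,  λ_2 = 1;  v_1 ≈ (0.7071, -0.7071)


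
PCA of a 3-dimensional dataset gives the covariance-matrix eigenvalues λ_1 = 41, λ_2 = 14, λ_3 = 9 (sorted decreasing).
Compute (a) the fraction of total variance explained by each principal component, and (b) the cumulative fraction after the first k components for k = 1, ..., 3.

Step 1 — total variance = trace(Sigma) = Σ λ_i = 41 + 14 + 9 = 64.

Step 2 — fraction explained by component i = λ_i / Σ λ:
  PC1: 41/64 = 0.6406
  PC2: 14/64 = 0.2188
  PC3: 9/64 = 0.1406

Step 3 — cumulative fraction after k components = (λ_1 + ... + λ_k) / Σ λ:
  k = 1: 41/64 = 0.6406
  k = 2: (41 + 14)/64 = 55/64 = 0.8594
  k = 3: (41 + 14 + 9)/64 = 64/64 = 1

Summary (fraction, with percent):

explained: PC1 0.6406 (64.06%), PC2 0.2188 (21.88%), PC3 0.1406 (14.06%);  cumulative: 0.6406, 0.8594, 1


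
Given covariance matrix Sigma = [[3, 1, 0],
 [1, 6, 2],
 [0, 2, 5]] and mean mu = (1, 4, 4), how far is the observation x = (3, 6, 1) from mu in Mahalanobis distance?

Step 1 — centre the observation: (x - mu) = (2, 2, -3).

Step 2 — invert Sigma (cofactor / det for 3×3, or solve directly):
  Sigma^{-1} = [[0.3562, -0.0685, 0.0274],
 [-0.0685, 0.2055, -0.0822],
 [0.0274, -0.0822, 0.2329]].

Step 3 — form the quadratic (x - mu)^T · Sigma^{-1} · (x - mu):
  Sigma^{-1} · (x - mu) = (0.4932, 0.5205, -0.8082).
  (x - mu)^T · [Sigma^{-1} · (x - mu)] = (2)·(0.4932) + (2)·(0.5205) + (-3)·(-0.8082) = 4.4521.

Step 4 — take square root: d = √(4.4521) ≈ 2.11.

d(x, mu) = √(4.4521) ≈ 2.11


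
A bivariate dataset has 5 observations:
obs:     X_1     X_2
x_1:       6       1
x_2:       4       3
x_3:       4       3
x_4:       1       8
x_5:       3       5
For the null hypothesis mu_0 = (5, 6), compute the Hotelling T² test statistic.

Step 1 — sample mean vector:
  mean(X_1) = (6 + 4 + 4 + 1 + 3) / 5 = 18/5 = 3.6
  mean(X_2) = (1 + 3 + 3 + 8 + 5) / 5 = 20/5 = 4
  x̄ = (3.6, 4),  deviation x̄ - mu_0 = (3.6, 4) - (5, 6) = (-1.4, -2).

Step 2 — sample covariance matrix, S[i,j] = (1/(n-1)) · Σ_k (x_{k,i} - mean_i) · (x_{k,j} - mean_j), divisor n-1 = 4:
  S[X_1,X_1] = ((2.4)·(2.4) + (0.4)·(0.4) + (0.4)·(0.4) + (-2.6)·(-2.6) + (-0.6)·(-0.6)) / 4 = 13.2/4 = 3.3
  S[X_1,X_2] = ((2.4)·(-3) + (0.4)·(-1) + (0.4)·(-1) + (-2.6)·(4) + (-0.6)·(1)) / 4 = -19/4 = -4.75
  S[X_2,X_2] = ((-3)·(-3) + (-1)·(-1) + (-1)·(-1) + (4)·(4) + (1)·(1)) / 4 = 28/4 = 7
  S = [[3.3, -4.75],
 [-4.75, 7]].

Step 3 — invert S. det(S) = 3.3·7 - (-4.75)² = 0.5375.
  S^{-1} = (1/det) · [[d, -b], [-b, a]] = [[13.0233, 8.8372],
 [8.8372, 6.1395]].

Step 4 — quadratic form (x̄ - mu_0)^T · S^{-1} · (x̄ - mu_0):
  S^{-1} · (x̄ - mu_0) = (-35.907, -24.6512),
  (x̄ - mu_0)^T · [...] = (-1.4)·(-35.907) + (-2)·(-24.6512) = 99.5721.

Step 5 — scale by n: T² = 5 · 99.5721 = 497.8605.

T² ≈ 497.8605


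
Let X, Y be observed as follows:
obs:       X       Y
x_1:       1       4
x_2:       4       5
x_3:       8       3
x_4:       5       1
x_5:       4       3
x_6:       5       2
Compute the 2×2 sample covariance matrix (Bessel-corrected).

Step 1 — column means:
  mean(X) = (1 + 4 + 8 + 5 + 4 + 5) / 6 = 27/6 = 4.5
  mean(Y) = (4 + 5 + 3 + 1 + 3 + 2) / 6 = 18/6 = 3

Step 2 — sample covariance S[i,j] = (1/(n-1)) · Σ_k (x_{k,i} - mean_i) · (x_{k,j} - mean_j), with n-1 = 5.
  S[X,X] = ((-3.5)·(-3.5) + (-0.5)·(-0.5) + (3.5)·(3.5) + (0.5)·(0.5) + (-0.5)·(-0.5) + (0.5)·(0.5)) / 5 = 25.5/5 = 5.1
  S[X,Y] = ((-3.5)·(1) + (-0.5)·(2) + (3.5)·(0) + (0.5)·(-2) + (-0.5)·(0) + (0.5)·(-1)) / 5 = -6/5 = -1.2
  S[Y,Y] = ((1)·(1) + (2)·(2) + (0)·(0) + (-2)·(-2) + (0)·(0) + (-1)·(-1)) / 5 = 10/5 = 2

S is symmetric (S[j,i] = S[i,j]). Assembling:

S = [[5.1, -1.2],
 [-1.2, 2]]


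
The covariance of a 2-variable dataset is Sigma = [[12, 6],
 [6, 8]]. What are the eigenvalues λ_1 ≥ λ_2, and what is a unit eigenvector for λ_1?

Step 1 — characteristic polynomial of 2×2 Sigma:
  det(Sigma - λI) = λ² - trace · λ + det = 0.
  trace = 12 + 8 = 20, det = 12·8 - (6)² = 60.
Step 2 — discriminant:
  Δ = trace² - 4·det = 400 - 240 = 160.
Step 3 — eigenvalues:
  λ = (trace ± √Δ)/2 = (20 ± 12.6491)/2,
  λ_1 = 16.3246,  λ_2 = 3.6754.

Step 4 — unit eigenvector for λ_1: solve (Sigma - λ_1 I)v = 0. First row:
  (12 - 16.3246)·v_x + (6)·v_y = 0, i.e. (-4.3246)·v_x + (6)·v_y = 0,
  so v ∝ (b, λ_1 - a) = (6, 4.3246) = u.
  ||u|| = √((6)² + (4.3246)²) = √(54.7018) ≈ 7.3961,
  v_1 = u/||u|| ≈ (0.8112, 0.5847) (||v_1|| = 1).

λ_1 = 16.3246,  λ_2 = 3.6754;  v_1 ≈ (0.8112, 0.5847)


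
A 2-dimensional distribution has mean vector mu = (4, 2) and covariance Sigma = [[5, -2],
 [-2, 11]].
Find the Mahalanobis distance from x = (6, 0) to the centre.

Step 1 — centre the observation: (x - mu) = (2, -2).

Step 2 — invert Sigma. det(Sigma) = 5·11 - (-2)² = 51.
  Sigma^{-1} = (1/det) · [[d, -b], [-b, a]] = [[0.2157, 0.0392],
 [0.0392, 0.098]].

Step 3 — form the quadratic (x - mu)^T · Sigma^{-1} · (x - mu):
  Sigma^{-1} · (x - mu) = (0.3529, -0.1176).
  (x - mu)^T · [Sigma^{-1} · (x - mu)] = (2)·(0.3529) + (-2)·(-0.1176) = 0.9412.

Step 4 — take square root: d = √(0.9412) ≈ 0.9701.

d(x, mu) = √(0.9412) ≈ 0.9701


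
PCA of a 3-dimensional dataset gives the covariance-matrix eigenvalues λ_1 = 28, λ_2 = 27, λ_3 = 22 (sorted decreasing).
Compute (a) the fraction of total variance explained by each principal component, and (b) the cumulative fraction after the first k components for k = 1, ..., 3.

Step 1 — total variance = trace(Sigma) = Σ λ_i = 28 + 27 + 22 = 77.

Step 2 — fraction explained by component i = λ_i / Σ λ:
  PC1: 28/77 = 0.3636
  PC2: 27/77 = 0.3506
  PC3: 22/77 = 0.2857

Step 3 — cumulative fraction after k components = (λ_1 + ... + λ_k) / Σ λ:
  k = 1: 28/77 = 0.3636
  k = 2: (28 + 27)/77 = 55/77 = 0.7143
  k = 3: (28 + 27 + 22)/77 = 77/77 = 1

Summary (fraction, with percent):

explained: PC1 0.3636 (36.36%), PC2 0.3506 (35.06%), PC3 0.2857 (28.57%);  cumulative: 0.3636, 0.7143, 1


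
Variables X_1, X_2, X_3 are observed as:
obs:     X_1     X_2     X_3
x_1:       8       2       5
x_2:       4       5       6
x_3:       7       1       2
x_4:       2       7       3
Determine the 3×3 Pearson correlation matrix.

Step 1 — column means:
  mean(X_1) = (8 + 4 + 7 + 2) / 4 = 21/4 = 5.25
  mean(X_2) = (2 + 5 + 1 + 7) / 4 = 15/4 = 3.75
  mean(X_3) = (5 + 6 + 2 + 3) / 4 = 16/4 = 4

Step 2 — sample variances and covariances s[i,j] = (1/(n-1)) · Σ_k (x_{k,i} - mean_i) · (x_{k,j} - mean_j), with n-1 = 3:
  s[X_1,X_1] = ((2.75)·(2.75) + (-1.25)·(-1.25) + (1.75)·(1.75) + (-3.25)·(-3.25)) / 3 = 22.75/3 = 7.5833
  s[X_1,X_2] = ((2.75)·(-1.75) + (-1.25)·(1.25) + (1.75)·(-2.75) + (-3.25)·(3.25)) / 3 = -21.75/3 = -7.25
  s[X_1,X_3] = ((2.75)·(1) + (-1.25)·(2) + (1.75)·(-2) + (-3.25)·(-1)) / 3 = 0/3 = 0
  s[X_2,X_2] = ((-1.75)·(-1.75) + (1.25)·(1.25) + (-2.75)·(-2.75) + (3.25)·(3.25)) / 3 = 22.75/3 = 7.5833
  s[X_2,X_3] = ((-1.75)·(1) + (1.25)·(2) + (-2.75)·(-2) + (3.25)·(-1)) / 3 = 3/3 = 1
  s[X_3,X_3] = ((1)·(1) + (2)·(2) + (-2)·(-2) + (-1)·(-1)) / 3 = 10/3 = 3.3333
  Sample standard deviations s_i = √(s[i,i]):
  s(X_1) = √(7.5833) = 2.7538
  s(X_2) = √(7.5833) = 2.7538
  s(X_3) = √(3.3333) = 1.8257

Step 3 — r_{ij} = s_{ij} / (s_i · s_j):
  r[X_1,X_1] = 1 (diagonal).
  r[X_1,X_2] = -7.25 / (2.7538 · 2.7538) = -7.25 / 7.5833 = -0.956
  r[X_1,X_3] = 0 / (2.7538 · 1.8257) = 0 / 5.0277 = 0
  r[X_2,X_2] = 1 (diagonal).
  r[X_2,X_3] = 1 / (2.7538 · 1.8257) = 1 / 5.0277 = 0.1989
  r[X_3,X_3] = 1 (diagonal).

R is symmetric with unit diagonal. Assembling:

R = [[1, -0.956, 0],
 [-0.956, 1, 0.1989],
 [0, 0.1989, 1]]


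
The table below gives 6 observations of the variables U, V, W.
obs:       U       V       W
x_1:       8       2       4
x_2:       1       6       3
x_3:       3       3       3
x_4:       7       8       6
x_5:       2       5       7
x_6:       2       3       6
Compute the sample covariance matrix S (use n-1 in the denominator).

Step 1 — column means:
  mean(U) = (8 + 1 + 3 + 7 + 2 + 2) / 6 = 23/6 = 3.8333
  mean(V) = (2 + 6 + 3 + 8 + 5 + 3) / 6 = 27/6 = 4.5
  mean(W) = (4 + 3 + 3 + 6 + 7 + 6) / 6 = 29/6 = 4.8333

Step 2 — sample covariance S[i,j] = (1/(n-1)) · Σ_k (x_{k,i} - mean_i) · (x_{k,j} - mean_j), with n-1 = 5.
  S[U,U] = ((4.1667)·(4.1667) + (-2.8333)·(-2.8333) + (-0.8333)·(-0.8333) + (3.1667)·(3.1667) + (-1.8333)·(-1.8333) + (-1.8333)·(-1.8333)) / 5 = 42.8333/5 = 8.5667
  S[U,V] = ((4.1667)·(-2.5) + (-2.8333)·(1.5) + (-0.8333)·(-1.5) + (3.1667)·(3.5) + (-1.8333)·(0.5) + (-1.8333)·(-1.5)) / 5 = -0.5/5 = -0.1
  S[U,W] = ((4.1667)·(-0.8333) + (-2.8333)·(-1.8333) + (-0.8333)·(-1.8333) + (3.1667)·(1.1667) + (-1.8333)·(2.1667) + (-1.8333)·(1.1667)) / 5 = 0.8333/5 = 0.1667
  S[V,V] = ((-2.5)·(-2.5) + (1.5)·(1.5) + (-1.5)·(-1.5) + (3.5)·(3.5) + (0.5)·(0.5) + (-1.5)·(-1.5)) / 5 = 25.5/5 = 5.1
  S[V,W] = ((-2.5)·(-0.8333) + (1.5)·(-1.8333) + (-1.5)·(-1.8333) + (3.5)·(1.1667) + (0.5)·(2.1667) + (-1.5)·(1.1667)) / 5 = 5.5/5 = 1.1
  S[W,W] = ((-0.8333)·(-0.8333) + (-1.8333)·(-1.8333) + (-1.8333)·(-1.8333) + (1.1667)·(1.1667) + (2.1667)·(2.1667) + (1.1667)·(1.1667)) / 5 = 14.8333/5 = 2.9667

S is symmetric (S[j,i] = S[i,j]). Assembling:

S = [[8.5667, -0.1, 0.1667],
 [-0.1, 5.1, 1.1],
 [0.1667, 1.1, 2.9667]]


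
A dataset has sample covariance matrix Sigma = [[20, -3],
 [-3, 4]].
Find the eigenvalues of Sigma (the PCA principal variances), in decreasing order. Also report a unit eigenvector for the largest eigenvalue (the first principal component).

Step 1 — characteristic polynomial of 2×2 Sigma:
  det(Sigma - λI) = λ² - trace · λ + det = 0.
  trace = 20 + 4 = 24, det = 20·4 - (-3)² = 71.
Step 2 — discriminant:
  Δ = trace² - 4·det = 576 - 284 = 292.
Step 3 — eigenvalues:
  λ = (trace ± √Δ)/2 = (24 ± 17.088)/2,
  λ_1 = 20.544,  λ_2 = 3.456.

Step 4 — unit eigenvector for λ_1: solve (Sigma - λ_1 I)v = 0. First row:
  (20 - 20.544)·v_x + (-3)·v_y = 0, i.e. (-0.544)·v_x + (-3)·v_y = 0,
  so v ∝ (b, λ_1 - a) = (-3, 0.544); multiply by -1 so the first entry is positive: u = (3, -0.544).
  ||u|| = √((3)² + (-0.544)²) = √(9.2959) ≈ 3.0489,
  v_1 = u/||u|| ≈ (0.984, -0.1784) (||v_1|| = 1).

λ_1 = 20.544,  λ_2 = 3.456;  v_1 ≈ (0.984, -0.1784)


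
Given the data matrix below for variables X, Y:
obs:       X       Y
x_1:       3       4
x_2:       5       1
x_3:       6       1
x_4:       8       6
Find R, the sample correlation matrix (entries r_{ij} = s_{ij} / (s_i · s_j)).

Step 1 — column means:
  mean(X) = (3 + 5 + 6 + 8) / 4 = 22/4 = 5.5
  mean(Y) = (4 + 1 + 1 + 6) / 4 = 12/4 = 3

Step 2 — sample variances and covariances s[i,j] = (1/(n-1)) · Σ_k (x_{k,i} - mean_i) · (x_{k,j} - mean_j), with n-1 = 3:
  s[X,X] = ((-2.5)·(-2.5) + (-0.5)·(-0.5) + (0.5)·(0.5) + (2.5)·(2.5)) / 3 = 13/3 = 4.3333
  s[X,Y] = ((-2.5)·(1) + (-0.5)·(-2) + (0.5)·(-2) + (2.5)·(3)) / 3 = 5/3 = 1.6667
  s[Y,Y] = ((1)·(1) + (-2)·(-2) + (-2)·(-2) + (3)·(3)) / 3 = 18/3 = 6
  Sample standard deviations s_i = √(s[i,i]):
  s(X) = √(4.3333) = 2.0817
  s(Y) = √(6) = 2.4495

Step 3 — r_{ij} = s_{ij} / (s_i · s_j):
  r[X,X] = 1 (diagonal).
  r[X,Y] = 1.6667 / (2.0817 · 2.4495) = 1.6667 / 5.099 = 0.3269
  r[Y,Y] = 1 (diagonal).

R is symmetric with unit diagonal. Assembling:

R = [[1, 0.3269],
 [0.3269, 1]]


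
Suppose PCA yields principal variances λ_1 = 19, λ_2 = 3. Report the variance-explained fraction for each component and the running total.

Step 1 — total variance = trace(Sigma) = Σ λ_i = 19 + 3 = 22.

Step 2 — fraction explained by component i = λ_i / Σ λ:
  PC1: 19/22 = 0.8636
  PC2: 3/22 = 0.1364

Step 3 — cumulative fraction after k components = (λ_1 + ... + λ_k) / Σ λ:
  k = 1: 19/22 = 0.8636
  k = 2: (19 + 3)/22 = 22/22 = 1

Summary (fraction, with percent):

explained: PC1 0.8636 (86.36%), PC2 0.1364 (13.64%);  cumulative: 0.8636, 1


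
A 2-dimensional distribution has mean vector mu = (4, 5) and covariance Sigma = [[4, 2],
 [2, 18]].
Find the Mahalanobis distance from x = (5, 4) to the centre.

Step 1 — centre the observation: (x - mu) = (1, -1).

Step 2 — invert Sigma. det(Sigma) = 4·18 - (2)² = 68.
  Sigma^{-1} = (1/det) · [[d, -b], [-b, a]] = [[0.2647, -0.0294],
 [-0.0294, 0.0588]].

Step 3 — form the quadratic (x - mu)^T · Sigma^{-1} · (x - mu):
  Sigma^{-1} · (x - mu) = (0.2941, -0.0882).
  (x - mu)^T · [Sigma^{-1} · (x - mu)] = (1)·(0.2941) + (-1)·(-0.0882) = 0.3824.

Step 4 — take square root: d = √(0.3824) ≈ 0.6183.

d(x, mu) = √(0.3824) ≈ 0.6183


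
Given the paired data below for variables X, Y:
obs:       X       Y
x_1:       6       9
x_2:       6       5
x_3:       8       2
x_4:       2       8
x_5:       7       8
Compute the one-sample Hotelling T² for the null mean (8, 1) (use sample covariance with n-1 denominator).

Step 1 — sample mean vector:
  mean(X) = (6 + 6 + 8 + 2 + 7) / 5 = 29/5 = 5.8
  mean(Y) = (9 + 5 + 2 + 8 + 8) / 5 = 32/5 = 6.4
  x̄ = (5.8, 6.4),  deviation x̄ - mu_0 = (5.8, 6.4) - (8, 1) = (-2.2, 5.4).

Step 2 — sample covariance matrix, S[i,j] = (1/(n-1)) · Σ_k (x_{k,i} - mean_i) · (x_{k,j} - mean_j), divisor n-1 = 4:
  S[X,X] = ((0.2)·(0.2) + (0.2)·(0.2) + (2.2)·(2.2) + (-3.8)·(-3.8) + (1.2)·(1.2)) / 4 = 20.8/4 = 5.2
  S[X,Y] = ((0.2)·(2.6) + (0.2)·(-1.4) + (2.2)·(-4.4) + (-3.8)·(1.6) + (1.2)·(1.6)) / 4 = -13.6/4 = -3.4
  S[Y,Y] = ((2.6)·(2.6) + (-1.4)·(-1.4) + (-4.4)·(-4.4) + (1.6)·(1.6) + (1.6)·(1.6)) / 4 = 33.2/4 = 8.3
  S = [[5.2, -3.4],
 [-3.4, 8.3]].

Step 3 — invert S. det(S) = 5.2·8.3 - (-3.4)² = 31.6.
  S^{-1} = (1/det) · [[d, -b], [-b, a]] = [[0.2627, 0.1076],
 [0.1076, 0.1646]].

Step 4 — quadratic form (x̄ - mu_0)^T · S^{-1} · (x̄ - mu_0):
  S^{-1} · (x̄ - mu_0) = (0.0032, 0.6519),
  (x̄ - mu_0)^T · [...] = (-2.2)·(0.0032) + (5.4)·(0.6519) = 3.5133.

Step 5 — scale by n: T² = 5 · 3.5133 = 17.5665.

T² ≈ 17.5665
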